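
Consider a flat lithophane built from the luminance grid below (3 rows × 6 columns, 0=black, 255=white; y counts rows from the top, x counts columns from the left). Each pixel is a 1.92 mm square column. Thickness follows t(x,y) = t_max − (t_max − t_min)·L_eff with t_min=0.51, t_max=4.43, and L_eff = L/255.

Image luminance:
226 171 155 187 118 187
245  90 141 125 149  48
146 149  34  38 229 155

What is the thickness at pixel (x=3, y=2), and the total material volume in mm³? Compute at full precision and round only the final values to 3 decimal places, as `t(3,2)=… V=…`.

t(3,2)=3.846 V=147.010

span = t_max - t_min = 4.43 - 0.51 = 3.920
L(3,2) = 38, L_eff = 38/255 = 0.149020
t(3,2) = 4.43 - 3.920·0.149020 = 3.846
Σt over all 3·6 pixels = 508457/12750 ≈ 39.8789804
V = pitch²·Σt = 1.92²·508457/12750 = 147.010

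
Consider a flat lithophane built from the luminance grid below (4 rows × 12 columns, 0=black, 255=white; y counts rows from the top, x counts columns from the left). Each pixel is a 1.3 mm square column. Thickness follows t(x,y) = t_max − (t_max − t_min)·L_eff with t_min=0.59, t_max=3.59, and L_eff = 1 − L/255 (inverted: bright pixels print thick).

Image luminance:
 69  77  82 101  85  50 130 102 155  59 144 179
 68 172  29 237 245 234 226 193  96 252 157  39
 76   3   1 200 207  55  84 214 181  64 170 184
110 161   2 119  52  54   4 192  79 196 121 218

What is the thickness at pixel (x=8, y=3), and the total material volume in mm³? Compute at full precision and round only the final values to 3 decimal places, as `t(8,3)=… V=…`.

t(8,3)=1.519 V=165.723

span = t_max - t_min = 3.59 - 0.59 = 3.000
L(8,3) = 79, L_eff = 1 - 79/255 = 0.690196 (inverted)
t(8,3) = 3.59 - 3.000·0.690196 = 1.519
Σt over all 4·12 pixels = 41676/425 ≈ 98.0611765
V = pitch²·Σt = 1.3²·41676/425 = 165.723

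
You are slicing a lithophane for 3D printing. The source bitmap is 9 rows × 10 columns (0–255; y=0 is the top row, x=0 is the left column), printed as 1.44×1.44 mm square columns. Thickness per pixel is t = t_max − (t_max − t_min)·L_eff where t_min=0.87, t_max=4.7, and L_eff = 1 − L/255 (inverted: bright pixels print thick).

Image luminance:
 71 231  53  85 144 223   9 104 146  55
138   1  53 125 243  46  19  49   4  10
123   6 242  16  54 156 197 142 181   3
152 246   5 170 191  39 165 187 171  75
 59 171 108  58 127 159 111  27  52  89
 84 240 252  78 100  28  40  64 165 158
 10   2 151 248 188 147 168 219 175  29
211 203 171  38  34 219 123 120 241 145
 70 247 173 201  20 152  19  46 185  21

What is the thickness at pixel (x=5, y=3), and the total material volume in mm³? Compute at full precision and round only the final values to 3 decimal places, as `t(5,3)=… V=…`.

span = t_max - t_min = 4.7 - 0.87 = 3.830
L(5,3) = 39, L_eff = 1 - 39/255 = 0.847059 (inverted)
t(5,3) = 4.7 - 3.830·0.847059 = 1.456
Σt over all 9·10 pixels = 1001493/4250 ≈ 235.6454118
V = pitch²·Σt = 1.44²·1001493/4250 = 488.634

t(5,3)=1.456 V=488.634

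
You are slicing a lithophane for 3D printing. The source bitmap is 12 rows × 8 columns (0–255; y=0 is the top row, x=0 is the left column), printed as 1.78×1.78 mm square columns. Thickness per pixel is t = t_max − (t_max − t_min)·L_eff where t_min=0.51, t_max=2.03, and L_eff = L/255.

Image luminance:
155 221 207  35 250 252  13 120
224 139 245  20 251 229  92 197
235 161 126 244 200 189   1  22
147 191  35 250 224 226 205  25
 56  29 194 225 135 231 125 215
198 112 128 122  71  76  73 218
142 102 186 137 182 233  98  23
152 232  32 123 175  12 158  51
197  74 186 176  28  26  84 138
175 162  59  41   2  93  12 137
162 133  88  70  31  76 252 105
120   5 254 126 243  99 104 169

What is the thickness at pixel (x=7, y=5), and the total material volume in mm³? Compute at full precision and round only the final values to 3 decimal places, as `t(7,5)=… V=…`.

span = t_max - t_min = 2.03 - 0.51 = 1.520
L(7,5) = 218, L_eff = 218/255 = 0.854902
t(7,5) = 2.03 - 1.520·0.854902 = 0.731
Σt over all 12·8 pixels = 748208/6375 ≈ 117.3659608
V = pitch²·Σt = 1.78²·748208/6375 = 371.862

t(7,5)=0.731 V=371.862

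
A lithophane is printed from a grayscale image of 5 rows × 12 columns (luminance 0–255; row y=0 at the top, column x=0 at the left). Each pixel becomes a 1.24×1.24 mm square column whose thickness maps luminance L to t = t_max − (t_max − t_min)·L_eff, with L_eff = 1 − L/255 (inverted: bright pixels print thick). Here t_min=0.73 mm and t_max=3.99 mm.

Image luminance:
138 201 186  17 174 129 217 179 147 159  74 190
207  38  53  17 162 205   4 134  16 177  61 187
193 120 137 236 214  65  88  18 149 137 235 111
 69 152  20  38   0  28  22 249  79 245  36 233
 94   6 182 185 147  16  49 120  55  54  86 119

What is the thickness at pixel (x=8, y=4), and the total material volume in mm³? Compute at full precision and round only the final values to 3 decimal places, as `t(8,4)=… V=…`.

span = t_max - t_min = 3.99 - 0.73 = 3.260
L(8,4) = 55, L_eff = 1 - 55/255 = 0.784314 (inverted)
t(8,4) = 3.99 - 3.260·0.784314 = 1.433
Σt over all 5·12 pixels = 569689/4250 ≈ 134.0444706
V = pitch²·Σt = 1.24²·569689/4250 = 206.107

t(8,4)=1.433 V=206.107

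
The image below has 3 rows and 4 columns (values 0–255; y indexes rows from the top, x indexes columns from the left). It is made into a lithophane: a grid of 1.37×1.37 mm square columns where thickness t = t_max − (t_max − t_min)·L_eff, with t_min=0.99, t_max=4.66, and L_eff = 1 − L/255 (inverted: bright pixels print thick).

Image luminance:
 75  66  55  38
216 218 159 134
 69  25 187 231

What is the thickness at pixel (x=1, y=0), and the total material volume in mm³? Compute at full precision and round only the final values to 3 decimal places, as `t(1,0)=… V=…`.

t(1,0)=1.940 V=62.087

span = t_max - t_min = 4.66 - 0.99 = 3.670
L(1,0) = 66, L_eff = 1 - 66/255 = 0.741176 (inverted)
t(1,0) = 4.66 - 3.670·0.741176 = 1.940
Σt over all 3·4 pixels = 281177/8500 ≈ 33.0796471
V = pitch²·Σt = 1.37²·281177/8500 = 62.087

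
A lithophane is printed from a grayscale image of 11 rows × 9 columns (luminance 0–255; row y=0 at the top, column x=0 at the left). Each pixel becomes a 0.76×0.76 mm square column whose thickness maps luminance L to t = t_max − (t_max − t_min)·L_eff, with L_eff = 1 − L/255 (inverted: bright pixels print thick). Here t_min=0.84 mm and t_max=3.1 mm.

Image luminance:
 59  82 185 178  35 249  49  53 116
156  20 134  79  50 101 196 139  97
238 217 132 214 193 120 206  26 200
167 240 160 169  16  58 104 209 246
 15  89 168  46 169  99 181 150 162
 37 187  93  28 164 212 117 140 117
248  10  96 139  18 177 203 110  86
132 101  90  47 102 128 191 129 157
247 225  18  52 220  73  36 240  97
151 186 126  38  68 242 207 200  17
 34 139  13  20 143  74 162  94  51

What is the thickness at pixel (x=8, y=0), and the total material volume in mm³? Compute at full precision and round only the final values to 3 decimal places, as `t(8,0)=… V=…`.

t(8,0)=1.868 V=111.531

span = t_max - t_min = 3.1 - 0.84 = 2.260
L(8,0) = 116, L_eff = 1 - 116/255 = 0.545098 (inverted)
t(8,0) = 3.1 - 2.260·0.545098 = 1.868
Σt over all 11·9 pixels = 1230971/6375 ≈ 193.0934902
V = pitch²·Σt = 0.76²·1230971/6375 = 111.531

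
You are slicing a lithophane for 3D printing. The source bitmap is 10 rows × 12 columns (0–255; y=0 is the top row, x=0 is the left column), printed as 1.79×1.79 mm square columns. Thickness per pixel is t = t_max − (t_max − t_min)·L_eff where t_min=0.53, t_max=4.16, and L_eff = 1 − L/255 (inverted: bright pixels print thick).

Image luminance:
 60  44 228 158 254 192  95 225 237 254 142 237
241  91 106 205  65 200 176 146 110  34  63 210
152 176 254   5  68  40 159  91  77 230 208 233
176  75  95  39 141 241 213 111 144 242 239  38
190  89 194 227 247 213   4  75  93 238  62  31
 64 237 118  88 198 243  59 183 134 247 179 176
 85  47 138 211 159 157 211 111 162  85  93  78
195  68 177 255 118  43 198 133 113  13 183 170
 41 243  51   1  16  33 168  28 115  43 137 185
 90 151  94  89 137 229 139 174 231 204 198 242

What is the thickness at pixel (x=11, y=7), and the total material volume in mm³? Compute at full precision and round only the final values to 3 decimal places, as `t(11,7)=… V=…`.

span = t_max - t_min = 4.16 - 0.53 = 3.630
L(11,7) = 170, L_eff = 1 - 170/255 = 0.333333 (inverted)
t(11,7) = 4.16 - 3.630·0.333333 = 2.950
Σt over all 10·12 pixels = 306.326
V = pitch²·Σt = 1.79²·306.326 = 981.499

t(11,7)=2.950 V=981.499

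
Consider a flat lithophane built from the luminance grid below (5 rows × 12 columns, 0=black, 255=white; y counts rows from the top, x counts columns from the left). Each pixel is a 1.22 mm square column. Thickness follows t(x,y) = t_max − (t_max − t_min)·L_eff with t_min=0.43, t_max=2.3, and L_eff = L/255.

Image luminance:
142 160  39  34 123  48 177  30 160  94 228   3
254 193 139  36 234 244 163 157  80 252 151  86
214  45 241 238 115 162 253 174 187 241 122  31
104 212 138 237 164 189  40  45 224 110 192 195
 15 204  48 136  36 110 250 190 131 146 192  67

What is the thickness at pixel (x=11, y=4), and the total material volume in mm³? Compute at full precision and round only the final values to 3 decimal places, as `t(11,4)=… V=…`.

span = t_max - t_min = 2.3 - 0.43 = 1.870
L(11,4) = 67, L_eff = 67/255 = 0.262745
t(11,4) = 2.3 - 1.870·0.262745 = 1.809
Σt over all 5·12 pixels = 74.75
V = pitch²·Σt = 1.22²·74.75 = 111.258

t(11,4)=1.809 V=111.258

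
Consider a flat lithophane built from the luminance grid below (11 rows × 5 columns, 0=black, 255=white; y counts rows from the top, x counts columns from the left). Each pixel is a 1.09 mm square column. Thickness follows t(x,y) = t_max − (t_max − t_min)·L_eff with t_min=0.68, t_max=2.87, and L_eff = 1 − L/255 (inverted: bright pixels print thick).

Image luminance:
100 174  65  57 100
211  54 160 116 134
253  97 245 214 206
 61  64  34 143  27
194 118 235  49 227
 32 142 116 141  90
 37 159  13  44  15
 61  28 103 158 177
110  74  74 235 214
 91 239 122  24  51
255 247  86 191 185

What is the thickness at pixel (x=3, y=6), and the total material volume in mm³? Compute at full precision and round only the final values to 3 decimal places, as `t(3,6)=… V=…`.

span = t_max - t_min = 2.87 - 0.68 = 2.190
L(3,6) = 44, L_eff = 1 - 44/255 = 0.827451 (inverted)
t(3,6) = 2.87 - 2.190·0.827451 = 1.058
Σt over all 11·5 pixels = 204524/2125 ≈ 96.2465882
V = pitch²·Σt = 1.09²·204524/2125 = 114.351

t(3,6)=1.058 V=114.351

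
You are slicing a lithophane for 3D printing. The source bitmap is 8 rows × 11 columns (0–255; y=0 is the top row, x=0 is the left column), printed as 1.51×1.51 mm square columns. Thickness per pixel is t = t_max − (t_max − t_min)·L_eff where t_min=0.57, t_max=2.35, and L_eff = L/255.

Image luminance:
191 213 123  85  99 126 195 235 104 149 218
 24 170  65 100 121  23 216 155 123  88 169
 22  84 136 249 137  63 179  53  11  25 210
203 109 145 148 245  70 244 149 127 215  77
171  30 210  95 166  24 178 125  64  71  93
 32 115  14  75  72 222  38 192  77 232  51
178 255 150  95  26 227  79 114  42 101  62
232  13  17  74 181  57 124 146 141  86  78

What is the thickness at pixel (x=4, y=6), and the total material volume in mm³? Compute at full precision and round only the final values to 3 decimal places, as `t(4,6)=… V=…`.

t(4,6)=2.169 V=300.937

span = t_max - t_min = 2.35 - 0.57 = 1.780
L(4,6) = 26, L_eff = 26/255 = 0.101961
t(4,6) = 2.35 - 1.780·0.101961 = 2.169
Σt over all 8·11 pixels = 841399/6375 ≈ 131.9841569
V = pitch²·Σt = 1.51²·841399/6375 = 300.937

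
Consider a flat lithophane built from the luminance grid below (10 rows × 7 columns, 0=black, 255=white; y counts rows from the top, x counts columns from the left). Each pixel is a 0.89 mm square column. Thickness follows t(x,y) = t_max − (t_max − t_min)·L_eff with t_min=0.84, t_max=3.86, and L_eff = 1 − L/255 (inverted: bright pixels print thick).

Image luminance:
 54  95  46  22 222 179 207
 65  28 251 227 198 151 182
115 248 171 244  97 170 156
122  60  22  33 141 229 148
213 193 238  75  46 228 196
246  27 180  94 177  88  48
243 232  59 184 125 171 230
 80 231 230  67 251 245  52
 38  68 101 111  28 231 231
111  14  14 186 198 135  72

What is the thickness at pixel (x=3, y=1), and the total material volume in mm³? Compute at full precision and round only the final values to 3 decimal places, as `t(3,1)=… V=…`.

t(3,1)=3.528 V=139.165

span = t_max - t_min = 3.86 - 0.84 = 3.020
L(3,1) = 227, L_eff = 1 - 227/255 = 0.109804 (inverted)
t(3,1) = 3.86 - 3.020·0.109804 = 3.528
Σt over all 10·7 pixels = 74669/425 ≈ 175.6917647
V = pitch²·Σt = 0.89²·74669/425 = 139.165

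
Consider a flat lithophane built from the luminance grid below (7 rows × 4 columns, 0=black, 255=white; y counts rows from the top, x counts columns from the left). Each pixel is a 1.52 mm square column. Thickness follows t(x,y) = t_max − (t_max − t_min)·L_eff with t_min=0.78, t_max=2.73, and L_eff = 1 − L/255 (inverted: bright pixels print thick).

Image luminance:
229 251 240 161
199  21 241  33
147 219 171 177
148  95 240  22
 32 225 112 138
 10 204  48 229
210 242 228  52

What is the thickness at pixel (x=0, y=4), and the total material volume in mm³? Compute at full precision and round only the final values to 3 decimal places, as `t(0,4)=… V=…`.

span = t_max - t_min = 2.73 - 0.78 = 1.950
L(0,4) = 32, L_eff = 1 - 32/255 = 0.874510 (inverted)
t(0,4) = 2.73 - 1.950·0.874510 = 1.025
Σt over all 7·4 pixels = 4667/85 ≈ 54.9058824
V = pitch²·Σt = 1.52²·4667/85 = 126.855

t(0,4)=1.025 V=126.855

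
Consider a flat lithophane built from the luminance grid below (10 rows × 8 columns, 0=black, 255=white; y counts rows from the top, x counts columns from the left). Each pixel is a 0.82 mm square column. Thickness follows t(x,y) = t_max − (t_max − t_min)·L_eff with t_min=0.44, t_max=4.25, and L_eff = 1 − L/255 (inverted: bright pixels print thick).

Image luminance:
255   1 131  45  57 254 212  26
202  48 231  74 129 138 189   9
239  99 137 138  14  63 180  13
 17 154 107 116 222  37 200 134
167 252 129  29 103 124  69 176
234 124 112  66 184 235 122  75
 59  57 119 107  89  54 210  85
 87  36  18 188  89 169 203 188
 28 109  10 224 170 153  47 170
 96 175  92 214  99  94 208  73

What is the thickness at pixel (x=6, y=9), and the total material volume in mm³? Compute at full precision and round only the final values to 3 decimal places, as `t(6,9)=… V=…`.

t(6,9)=3.548 V=122.043

span = t_max - t_min = 4.25 - 0.44 = 3.810
L(6,9) = 208, L_eff = 1 - 208/255 = 0.184314 (inverted)
t(6,9) = 4.25 - 3.810·0.184314 = 3.548
Σt over all 10·8 pixels = 181.504
V = pitch²·Σt = 0.82²·181.504 = 122.043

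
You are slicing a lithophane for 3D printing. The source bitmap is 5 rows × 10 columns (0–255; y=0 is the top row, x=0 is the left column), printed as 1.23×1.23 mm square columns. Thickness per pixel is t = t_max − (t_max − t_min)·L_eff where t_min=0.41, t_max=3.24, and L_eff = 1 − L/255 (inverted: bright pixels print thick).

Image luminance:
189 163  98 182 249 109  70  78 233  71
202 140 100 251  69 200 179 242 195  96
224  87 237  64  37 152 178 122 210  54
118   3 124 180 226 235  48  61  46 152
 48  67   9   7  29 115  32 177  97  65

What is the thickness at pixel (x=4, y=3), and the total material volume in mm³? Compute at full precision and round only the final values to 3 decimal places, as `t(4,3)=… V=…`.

t(4,3)=2.918 V=137.129

span = t_max - t_min = 3.24 - 0.41 = 2.830
L(4,3) = 226, L_eff = 1 - 226/255 = 0.113725 (inverted)
t(4,3) = 3.24 - 2.830·0.113725 = 2.918
Σt over all 5·10 pixels = 231131/2550 ≈ 90.6396078
V = pitch²·Σt = 1.23²·231131/2550 = 137.129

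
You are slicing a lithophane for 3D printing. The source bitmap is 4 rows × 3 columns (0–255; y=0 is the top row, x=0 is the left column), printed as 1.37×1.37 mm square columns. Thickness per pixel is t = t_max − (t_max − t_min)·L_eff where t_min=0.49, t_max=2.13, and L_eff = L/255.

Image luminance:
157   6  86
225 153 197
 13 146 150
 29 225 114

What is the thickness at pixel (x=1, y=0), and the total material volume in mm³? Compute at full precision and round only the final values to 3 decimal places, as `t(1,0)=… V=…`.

t(1,0)=2.091 V=29.855

span = t_max - t_min = 2.13 - 0.49 = 1.640
L(1,0) = 6, L_eff = 6/255 = 0.023529
t(1,0) = 2.13 - 1.640·0.023529 = 2.091
Σt over all 4·3 pixels = 101404/6375 ≈ 15.9065098
V = pitch²·Σt = 1.37²·101404/6375 = 29.855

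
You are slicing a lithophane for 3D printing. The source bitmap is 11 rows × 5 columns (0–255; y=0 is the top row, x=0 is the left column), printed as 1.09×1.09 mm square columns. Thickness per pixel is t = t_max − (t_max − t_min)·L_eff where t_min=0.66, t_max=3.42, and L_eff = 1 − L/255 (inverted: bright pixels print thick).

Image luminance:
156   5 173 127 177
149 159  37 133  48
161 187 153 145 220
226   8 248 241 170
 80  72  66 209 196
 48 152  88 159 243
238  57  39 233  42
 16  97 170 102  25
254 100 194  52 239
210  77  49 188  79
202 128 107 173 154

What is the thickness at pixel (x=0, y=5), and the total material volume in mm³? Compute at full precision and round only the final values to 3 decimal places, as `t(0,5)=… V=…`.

t(0,5)=1.180 V=139.072

span = t_max - t_min = 3.42 - 0.66 = 2.760
L(0,5) = 48, L_eff = 1 - 48/255 = 0.811765 (inverted)
t(0,5) = 3.42 - 2.760·0.811765 = 1.180
Σt over all 11·5 pixels = 497481/4250 ≈ 117.0543529
V = pitch²·Σt = 1.09²·497481/4250 = 139.072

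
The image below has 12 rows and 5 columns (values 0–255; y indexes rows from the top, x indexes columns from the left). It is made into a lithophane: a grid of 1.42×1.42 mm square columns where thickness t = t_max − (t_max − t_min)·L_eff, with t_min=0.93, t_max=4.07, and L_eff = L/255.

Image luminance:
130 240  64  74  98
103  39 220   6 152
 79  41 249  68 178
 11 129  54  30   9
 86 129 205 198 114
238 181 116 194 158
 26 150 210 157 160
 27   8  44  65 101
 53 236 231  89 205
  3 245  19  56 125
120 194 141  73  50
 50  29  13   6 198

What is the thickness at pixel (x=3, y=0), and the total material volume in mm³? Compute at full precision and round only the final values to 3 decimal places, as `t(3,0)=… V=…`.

span = t_max - t_min = 4.07 - 0.93 = 3.140
L(3,0) = 74, L_eff = 74/255 = 0.290196
t(3,0) = 4.07 - 3.140·0.290196 = 3.159
Σt over all 12·5 pixels = 2065261/12750 ≈ 161.9812549
V = pitch²·Σt = 1.42²·2065261/12750 = 326.619

t(3,0)=3.159 V=326.619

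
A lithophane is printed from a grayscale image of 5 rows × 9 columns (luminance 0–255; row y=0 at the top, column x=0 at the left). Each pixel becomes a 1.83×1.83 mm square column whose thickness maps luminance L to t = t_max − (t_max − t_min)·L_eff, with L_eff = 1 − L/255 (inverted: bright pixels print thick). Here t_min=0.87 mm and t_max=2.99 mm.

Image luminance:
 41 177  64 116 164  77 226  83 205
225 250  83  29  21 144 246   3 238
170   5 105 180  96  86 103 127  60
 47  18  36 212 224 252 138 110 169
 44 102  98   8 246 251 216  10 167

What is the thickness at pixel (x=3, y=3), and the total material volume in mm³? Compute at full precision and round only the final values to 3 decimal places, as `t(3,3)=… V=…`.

t(3,3)=2.633 V=289.028

span = t_max - t_min = 2.99 - 0.87 = 2.120
L(3,3) = 212, L_eff = 1 - 212/255 = 0.168627 (inverted)
t(3,3) = 2.99 - 2.120·0.168627 = 2.633
Σt over all 5·9 pixels = 2200789/25500 ≈ 86.3054510
V = pitch²·Σt = 1.83²·2200789/25500 = 289.028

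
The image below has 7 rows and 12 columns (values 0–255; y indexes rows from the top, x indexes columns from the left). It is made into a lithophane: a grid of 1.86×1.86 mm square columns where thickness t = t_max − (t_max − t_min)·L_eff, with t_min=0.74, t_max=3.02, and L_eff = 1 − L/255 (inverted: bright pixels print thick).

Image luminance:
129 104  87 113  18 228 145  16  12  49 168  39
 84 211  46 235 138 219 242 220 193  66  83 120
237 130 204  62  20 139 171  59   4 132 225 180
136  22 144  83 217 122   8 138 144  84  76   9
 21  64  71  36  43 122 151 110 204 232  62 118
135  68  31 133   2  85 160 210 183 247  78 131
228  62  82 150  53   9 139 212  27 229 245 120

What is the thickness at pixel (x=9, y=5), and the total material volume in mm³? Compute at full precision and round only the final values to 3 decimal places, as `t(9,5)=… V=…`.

t(9,5)=2.948 V=523.264

span = t_max - t_min = 3.02 - 0.74 = 2.280
L(9,5) = 247, L_eff = 1 - 247/255 = 0.031373 (inverted)
t(9,5) = 3.02 - 2.280·0.031373 = 2.948
Σt over all 7·12 pixels = 321406/2125 ≈ 151.2498824
V = pitch²·Σt = 1.86²·321406/2125 = 523.264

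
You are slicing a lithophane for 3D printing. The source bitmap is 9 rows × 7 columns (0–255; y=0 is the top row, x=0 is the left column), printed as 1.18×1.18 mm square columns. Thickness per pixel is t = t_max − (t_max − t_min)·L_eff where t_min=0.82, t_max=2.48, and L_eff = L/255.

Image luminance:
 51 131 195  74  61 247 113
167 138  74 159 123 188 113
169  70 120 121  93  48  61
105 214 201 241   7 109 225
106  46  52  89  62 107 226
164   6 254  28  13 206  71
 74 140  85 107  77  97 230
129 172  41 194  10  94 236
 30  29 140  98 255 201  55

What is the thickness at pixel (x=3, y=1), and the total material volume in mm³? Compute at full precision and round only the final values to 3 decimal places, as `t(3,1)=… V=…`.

span = t_max - t_min = 2.48 - 0.82 = 1.660
L(3,1) = 159, L_eff = 159/255 = 0.623529
t(3,1) = 2.48 - 1.660·0.623529 = 1.445
Σt over all 9·7 pixels = 227679/2125 ≈ 107.1430588
V = pitch²·Σt = 1.18²·227679/2125 = 149.186

t(3,1)=1.445 V=149.186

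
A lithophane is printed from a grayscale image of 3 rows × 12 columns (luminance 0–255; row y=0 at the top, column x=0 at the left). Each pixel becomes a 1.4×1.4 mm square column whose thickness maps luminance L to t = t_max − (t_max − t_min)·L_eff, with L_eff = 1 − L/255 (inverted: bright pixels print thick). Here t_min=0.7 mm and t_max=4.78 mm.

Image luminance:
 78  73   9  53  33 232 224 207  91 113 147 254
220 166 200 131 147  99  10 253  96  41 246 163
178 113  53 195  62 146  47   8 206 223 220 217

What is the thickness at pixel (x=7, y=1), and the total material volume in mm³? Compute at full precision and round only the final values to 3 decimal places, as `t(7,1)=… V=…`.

span = t_max - t_min = 4.78 - 0.7 = 4.080
L(7,1) = 253, L_eff = 1 - 253/255 = 0.007843 (inverted)
t(7,1) = 4.78 - 4.080·0.007843 = 4.748
Σt over all 3·12 pixels = 104.464
V = pitch²·Σt = 1.4²·104.464 = 204.749

t(7,1)=4.748 V=204.749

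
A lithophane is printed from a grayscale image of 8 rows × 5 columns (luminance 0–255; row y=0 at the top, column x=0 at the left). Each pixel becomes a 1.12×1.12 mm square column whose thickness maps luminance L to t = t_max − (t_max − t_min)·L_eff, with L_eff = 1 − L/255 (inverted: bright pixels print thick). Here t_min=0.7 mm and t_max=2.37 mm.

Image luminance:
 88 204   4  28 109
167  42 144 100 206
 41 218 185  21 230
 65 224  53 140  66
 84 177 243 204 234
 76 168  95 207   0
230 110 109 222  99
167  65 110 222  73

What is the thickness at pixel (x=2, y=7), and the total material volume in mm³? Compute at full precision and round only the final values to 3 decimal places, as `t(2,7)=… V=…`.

span = t_max - t_min = 2.37 - 0.7 = 1.670
L(2,7) = 110, L_eff = 1 - 110/255 = 0.568627 (inverted)
t(2,7) = 2.37 - 1.670·0.568627 = 1.420
Σt over all 8·5 pixels = 158741/2550 ≈ 62.2513725
V = pitch²·Σt = 1.12²·158741/2550 = 78.088

t(2,7)=1.420 V=78.088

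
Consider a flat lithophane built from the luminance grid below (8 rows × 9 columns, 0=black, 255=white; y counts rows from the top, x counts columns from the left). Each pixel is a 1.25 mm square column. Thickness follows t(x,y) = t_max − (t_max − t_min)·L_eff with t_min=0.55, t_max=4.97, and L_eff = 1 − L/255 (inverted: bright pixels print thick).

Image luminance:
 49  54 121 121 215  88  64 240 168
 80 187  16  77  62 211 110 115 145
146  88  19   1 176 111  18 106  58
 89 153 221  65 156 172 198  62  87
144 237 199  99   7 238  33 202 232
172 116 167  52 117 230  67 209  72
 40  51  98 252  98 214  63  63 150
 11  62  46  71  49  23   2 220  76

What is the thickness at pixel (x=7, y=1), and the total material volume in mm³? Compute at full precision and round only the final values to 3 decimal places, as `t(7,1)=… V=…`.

span = t_max - t_min = 4.97 - 0.55 = 4.420
L(7,1) = 115, L_eff = 1 - 115/255 = 0.549020 (inverted)
t(7,1) = 4.97 - 4.420·0.549020 = 2.543
Σt over all 8·9 pixels = 136703/750 ≈ 182.2706667
V = pitch²·Σt = 1.25²·136703/750 = 284.798

t(7,1)=2.543 V=284.798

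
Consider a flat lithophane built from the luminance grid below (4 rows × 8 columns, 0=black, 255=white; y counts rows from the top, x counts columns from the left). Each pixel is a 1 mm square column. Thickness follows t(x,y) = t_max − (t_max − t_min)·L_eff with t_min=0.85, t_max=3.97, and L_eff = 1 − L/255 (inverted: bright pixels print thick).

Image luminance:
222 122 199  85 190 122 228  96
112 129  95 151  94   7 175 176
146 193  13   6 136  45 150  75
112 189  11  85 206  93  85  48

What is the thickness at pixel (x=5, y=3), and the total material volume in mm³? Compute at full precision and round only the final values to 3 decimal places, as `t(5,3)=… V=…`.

t(5,3)=1.988 V=73.645

span = t_max - t_min = 3.97 - 0.85 = 3.120
L(5,3) = 93, L_eff = 1 - 93/255 = 0.635294 (inverted)
t(5,3) = 3.97 - 3.120·0.635294 = 1.988
Σt over all 4·8 pixels = 156496/2125 ≈ 73.6451765
V = pitch²·Σt = 1²·156496/2125 = 73.645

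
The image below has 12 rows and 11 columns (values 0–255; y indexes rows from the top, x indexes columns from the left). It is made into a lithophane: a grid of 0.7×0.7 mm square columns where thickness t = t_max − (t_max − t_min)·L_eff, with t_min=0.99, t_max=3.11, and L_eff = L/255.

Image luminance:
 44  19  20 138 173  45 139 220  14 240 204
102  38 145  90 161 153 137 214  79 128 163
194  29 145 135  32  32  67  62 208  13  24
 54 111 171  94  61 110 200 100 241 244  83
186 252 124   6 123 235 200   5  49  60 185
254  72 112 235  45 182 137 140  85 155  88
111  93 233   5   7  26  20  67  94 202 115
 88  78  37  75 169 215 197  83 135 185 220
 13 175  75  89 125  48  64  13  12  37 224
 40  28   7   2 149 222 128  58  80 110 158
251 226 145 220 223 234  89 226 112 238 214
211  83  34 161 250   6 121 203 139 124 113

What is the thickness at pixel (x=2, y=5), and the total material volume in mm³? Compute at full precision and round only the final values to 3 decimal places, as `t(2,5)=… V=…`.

span = t_max - t_min = 3.11 - 0.99 = 2.120
L(2,5) = 112, L_eff = 112/255 = 0.439216
t(2,5) = 3.11 - 2.120·0.439216 = 2.179
Σt over all 12·11 pixels = 1772192/6375 ≈ 277.9909020
V = pitch²·Σt = 0.7²·1772192/6375 = 136.216

t(2,5)=2.179 V=136.216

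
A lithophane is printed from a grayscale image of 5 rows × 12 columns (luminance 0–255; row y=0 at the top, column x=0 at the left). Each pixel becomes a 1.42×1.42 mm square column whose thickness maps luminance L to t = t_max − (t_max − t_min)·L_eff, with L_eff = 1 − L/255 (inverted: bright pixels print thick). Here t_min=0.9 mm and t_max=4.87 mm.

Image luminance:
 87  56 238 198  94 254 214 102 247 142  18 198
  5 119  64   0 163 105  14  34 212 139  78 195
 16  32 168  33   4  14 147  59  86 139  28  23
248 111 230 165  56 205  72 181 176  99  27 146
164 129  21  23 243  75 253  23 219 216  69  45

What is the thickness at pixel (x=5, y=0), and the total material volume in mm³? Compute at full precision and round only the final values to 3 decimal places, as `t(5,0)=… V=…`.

span = t_max - t_min = 4.87 - 0.9 = 3.970
L(5,0) = 254, L_eff = 1 - 254/255 = 0.003922 (inverted)
t(5,0) = 4.87 - 3.970·0.003922 = 4.854
Σt over all 5·12 pixels = 1374879/8500 ≈ 161.7504706
V = pitch²·Σt = 1.42²·1374879/8500 = 326.154

t(5,0)=4.854 V=326.154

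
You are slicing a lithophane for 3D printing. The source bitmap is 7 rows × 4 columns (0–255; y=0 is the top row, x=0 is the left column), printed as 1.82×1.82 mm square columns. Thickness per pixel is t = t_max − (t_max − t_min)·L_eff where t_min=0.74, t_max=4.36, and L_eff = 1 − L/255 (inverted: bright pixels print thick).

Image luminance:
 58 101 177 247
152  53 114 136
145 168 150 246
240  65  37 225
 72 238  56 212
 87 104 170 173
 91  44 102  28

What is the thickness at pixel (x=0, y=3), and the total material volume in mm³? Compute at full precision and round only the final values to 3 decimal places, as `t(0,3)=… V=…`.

t(0,3)=4.147 V=242.195

span = t_max - t_min = 4.36 - 0.74 = 3.620
L(0,3) = 240, L_eff = 1 - 240/255 = 0.058824 (inverted)
t(0,3) = 4.36 - 3.620·0.058824 = 4.147
Σt over all 7·4 pixels = 932251/12750 ≈ 73.1177255
V = pitch²·Σt = 1.82²·932251/12750 = 242.195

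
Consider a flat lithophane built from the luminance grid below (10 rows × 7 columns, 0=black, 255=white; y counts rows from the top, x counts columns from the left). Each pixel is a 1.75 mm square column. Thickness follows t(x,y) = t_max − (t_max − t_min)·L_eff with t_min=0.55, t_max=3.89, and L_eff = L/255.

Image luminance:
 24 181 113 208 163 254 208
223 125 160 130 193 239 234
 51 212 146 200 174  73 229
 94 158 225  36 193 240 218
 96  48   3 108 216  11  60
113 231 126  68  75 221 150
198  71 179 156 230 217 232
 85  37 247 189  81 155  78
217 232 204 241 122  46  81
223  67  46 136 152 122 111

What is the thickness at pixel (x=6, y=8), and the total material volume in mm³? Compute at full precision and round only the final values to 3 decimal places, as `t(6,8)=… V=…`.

t(6,8)=2.829 V=417.348

span = t_max - t_min = 3.89 - 0.55 = 3.340
L(6,8) = 81, L_eff = 81/255 = 0.317647
t(6,8) = 3.89 - 3.340·0.317647 = 2.829
Σt over all 10·7 pixels = 173753/1275 ≈ 136.2768627
V = pitch²·Σt = 1.75²·173753/1275 = 417.348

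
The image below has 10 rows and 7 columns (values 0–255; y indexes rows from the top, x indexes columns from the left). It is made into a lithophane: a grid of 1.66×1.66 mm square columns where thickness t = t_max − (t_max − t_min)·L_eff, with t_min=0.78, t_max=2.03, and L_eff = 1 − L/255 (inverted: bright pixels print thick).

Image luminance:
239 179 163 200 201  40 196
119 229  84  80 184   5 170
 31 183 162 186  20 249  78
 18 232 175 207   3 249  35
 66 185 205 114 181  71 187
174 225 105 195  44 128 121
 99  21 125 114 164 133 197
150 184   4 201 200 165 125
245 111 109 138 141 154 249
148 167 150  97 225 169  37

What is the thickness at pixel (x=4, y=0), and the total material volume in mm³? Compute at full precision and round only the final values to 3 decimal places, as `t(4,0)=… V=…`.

t(4,0)=1.765 V=284.724

span = t_max - t_min = 2.03 - 0.78 = 1.250
L(4,0) = 201, L_eff = 1 - 201/255 = 0.211765 (inverted)
t(4,0) = 2.03 - 1.250·0.211765 = 1.765
Σt over all 10·7 pixels = 26348/255 ≈ 103.3254902
V = pitch²·Σt = 1.66²·26348/255 = 284.724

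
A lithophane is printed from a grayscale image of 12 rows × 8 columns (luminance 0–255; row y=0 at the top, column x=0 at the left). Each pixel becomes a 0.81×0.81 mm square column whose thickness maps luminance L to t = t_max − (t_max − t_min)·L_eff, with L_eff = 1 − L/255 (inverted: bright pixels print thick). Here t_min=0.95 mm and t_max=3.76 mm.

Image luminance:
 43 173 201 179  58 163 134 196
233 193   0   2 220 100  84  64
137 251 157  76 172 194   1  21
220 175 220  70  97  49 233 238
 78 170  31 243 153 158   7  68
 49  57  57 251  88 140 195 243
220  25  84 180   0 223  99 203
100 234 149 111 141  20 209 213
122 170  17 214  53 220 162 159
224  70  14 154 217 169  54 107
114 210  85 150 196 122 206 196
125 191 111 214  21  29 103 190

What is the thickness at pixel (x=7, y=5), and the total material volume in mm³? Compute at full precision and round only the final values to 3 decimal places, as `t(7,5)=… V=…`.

span = t_max - t_min = 3.76 - 0.95 = 2.810
L(7,5) = 243, L_eff = 1 - 243/255 = 0.047059 (inverted)
t(7,5) = 3.76 - 2.810·0.047059 = 3.628
Σt over all 12·8 pixels = 993717/4250 ≈ 233.8157647
V = pitch²·Σt = 0.81²·993717/4250 = 153.407

t(7,5)=3.628 V=153.407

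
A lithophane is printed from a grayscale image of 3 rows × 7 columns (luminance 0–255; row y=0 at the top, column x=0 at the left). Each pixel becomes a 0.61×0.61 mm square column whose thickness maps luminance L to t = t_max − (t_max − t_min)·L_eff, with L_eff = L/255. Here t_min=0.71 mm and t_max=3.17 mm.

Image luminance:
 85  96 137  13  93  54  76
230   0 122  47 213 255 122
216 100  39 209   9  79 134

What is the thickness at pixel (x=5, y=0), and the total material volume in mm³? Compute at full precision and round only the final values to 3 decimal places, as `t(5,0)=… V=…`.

t(5,0)=2.649 V=16.410

span = t_max - t_min = 3.17 - 0.71 = 2.460
L(5,0) = 54, L_eff = 54/255 = 0.211765
t(5,0) = 3.17 - 2.460·0.211765 = 2.649
Σt over all 3·7 pixels = 44.102
V = pitch²·Σt = 0.61²·44.102 = 16.410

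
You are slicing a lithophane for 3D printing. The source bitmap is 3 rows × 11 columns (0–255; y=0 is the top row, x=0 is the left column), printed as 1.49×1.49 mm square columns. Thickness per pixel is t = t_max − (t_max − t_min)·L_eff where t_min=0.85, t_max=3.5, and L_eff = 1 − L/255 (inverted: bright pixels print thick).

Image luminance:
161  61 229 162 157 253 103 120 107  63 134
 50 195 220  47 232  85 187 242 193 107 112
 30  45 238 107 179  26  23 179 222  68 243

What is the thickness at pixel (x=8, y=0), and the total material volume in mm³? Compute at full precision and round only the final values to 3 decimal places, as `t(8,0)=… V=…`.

span = t_max - t_min = 3.5 - 0.85 = 2.650
L(8,0) = 107, L_eff = 1 - 107/255 = 0.580392 (inverted)
t(8,0) = 3.5 - 2.650·0.580392 = 1.962
Σt over all 3·11 pixels = 77159/1020 ≈ 75.6460784
V = pitch²·Σt = 1.49²·77159/1020 = 167.942

t(8,0)=1.962 V=167.942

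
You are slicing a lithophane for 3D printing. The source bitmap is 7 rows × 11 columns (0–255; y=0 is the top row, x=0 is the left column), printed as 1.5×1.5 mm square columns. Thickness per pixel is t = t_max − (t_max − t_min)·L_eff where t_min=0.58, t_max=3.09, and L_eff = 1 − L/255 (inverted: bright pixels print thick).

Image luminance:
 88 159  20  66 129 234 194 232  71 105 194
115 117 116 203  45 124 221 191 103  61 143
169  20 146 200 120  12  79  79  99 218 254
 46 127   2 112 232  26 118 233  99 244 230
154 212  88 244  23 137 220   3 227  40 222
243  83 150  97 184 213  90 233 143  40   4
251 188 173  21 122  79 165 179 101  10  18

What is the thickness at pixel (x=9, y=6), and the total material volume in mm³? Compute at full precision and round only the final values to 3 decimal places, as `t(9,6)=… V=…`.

t(9,6)=0.678 V=325.344

span = t_max - t_min = 3.09 - 0.58 = 2.510
L(9,6) = 10, L_eff = 1 - 10/255 = 0.960784 (inverted)
t(9,6) = 3.09 - 2.510·0.960784 = 0.678
Σt over all 7·11 pixels = 3687233/25500 ≈ 144.5973725
V = pitch²·Σt = 1.5²·3687233/25500 = 325.344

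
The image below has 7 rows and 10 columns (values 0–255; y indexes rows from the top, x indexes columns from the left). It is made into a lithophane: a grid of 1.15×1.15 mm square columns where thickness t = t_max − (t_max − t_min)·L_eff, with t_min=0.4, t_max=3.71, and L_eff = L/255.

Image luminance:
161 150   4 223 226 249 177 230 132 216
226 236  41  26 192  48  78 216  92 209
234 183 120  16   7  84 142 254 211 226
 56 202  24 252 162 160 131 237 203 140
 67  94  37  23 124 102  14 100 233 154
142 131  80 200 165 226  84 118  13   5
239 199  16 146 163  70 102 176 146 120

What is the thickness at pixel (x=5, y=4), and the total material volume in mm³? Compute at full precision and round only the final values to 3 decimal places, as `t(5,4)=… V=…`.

t(5,4)=2.386 V=177.538

span = t_max - t_min = 3.71 - 0.4 = 3.310
L(5,4) = 102, L_eff = 102/255 = 0.400000
t(5,4) = 3.71 - 3.310·0.400000 = 2.386
Σt over all 7·10 pixels = 684647/5100 ≈ 134.2445098
V = pitch²·Σt = 1.15²·684647/5100 = 177.538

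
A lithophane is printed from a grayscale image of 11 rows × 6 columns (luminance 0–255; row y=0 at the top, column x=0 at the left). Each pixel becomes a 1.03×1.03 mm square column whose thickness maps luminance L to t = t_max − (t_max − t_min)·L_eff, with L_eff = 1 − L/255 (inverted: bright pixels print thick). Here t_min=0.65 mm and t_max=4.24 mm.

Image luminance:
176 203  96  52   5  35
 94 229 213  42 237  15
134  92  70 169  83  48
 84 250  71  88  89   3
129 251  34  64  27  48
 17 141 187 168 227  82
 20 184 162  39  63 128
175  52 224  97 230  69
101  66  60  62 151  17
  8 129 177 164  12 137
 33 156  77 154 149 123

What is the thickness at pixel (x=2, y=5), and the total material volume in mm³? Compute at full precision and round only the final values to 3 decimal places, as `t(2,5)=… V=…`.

span = t_max - t_min = 4.24 - 0.65 = 3.590
L(2,5) = 187, L_eff = 1 - 187/255 = 0.266667 (inverted)
t(2,5) = 4.24 - 3.590·0.266667 = 3.283
Σt over all 11·6 pixels = 1834349/12750 ≈ 143.8705098
V = pitch²·Σt = 1.03²·1834349/12750 = 152.632

t(2,5)=3.283 V=152.632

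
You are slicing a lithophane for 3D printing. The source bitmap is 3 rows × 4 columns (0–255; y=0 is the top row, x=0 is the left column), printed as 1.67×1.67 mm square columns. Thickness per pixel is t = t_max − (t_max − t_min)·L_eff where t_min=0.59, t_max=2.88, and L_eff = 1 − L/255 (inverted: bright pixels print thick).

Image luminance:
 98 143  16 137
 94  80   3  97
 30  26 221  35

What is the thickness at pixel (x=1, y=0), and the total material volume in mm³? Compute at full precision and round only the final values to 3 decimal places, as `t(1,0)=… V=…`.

span = t_max - t_min = 2.88 - 0.59 = 2.290
L(1,0) = 143, L_eff = 1 - 143/255 = 0.439216 (inverted)
t(1,0) = 2.88 - 2.290·0.439216 = 1.874
Σt over all 3·4 pixels = 20248/1275 ≈ 15.8807843
V = pitch²·Σt = 1.67²·20248/1275 = 44.290

t(1,0)=1.874 V=44.290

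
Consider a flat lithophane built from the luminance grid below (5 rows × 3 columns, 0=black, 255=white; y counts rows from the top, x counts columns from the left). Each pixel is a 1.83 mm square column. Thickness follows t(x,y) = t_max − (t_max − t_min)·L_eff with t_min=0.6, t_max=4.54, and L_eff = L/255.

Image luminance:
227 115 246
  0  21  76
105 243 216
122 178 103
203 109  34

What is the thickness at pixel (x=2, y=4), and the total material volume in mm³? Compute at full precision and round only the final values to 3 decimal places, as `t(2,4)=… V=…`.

span = t_max - t_min = 4.54 - 0.6 = 3.940
L(2,4) = 34, L_eff = 34/255 = 0.133333
t(2,4) = 4.54 - 3.940·0.133333 = 4.015
Σt over all 5·3 pixels = 158223/4250 ≈ 37.2289412
V = pitch²·Σt = 1.83²·158223/4250 = 124.676

t(2,4)=4.015 V=124.676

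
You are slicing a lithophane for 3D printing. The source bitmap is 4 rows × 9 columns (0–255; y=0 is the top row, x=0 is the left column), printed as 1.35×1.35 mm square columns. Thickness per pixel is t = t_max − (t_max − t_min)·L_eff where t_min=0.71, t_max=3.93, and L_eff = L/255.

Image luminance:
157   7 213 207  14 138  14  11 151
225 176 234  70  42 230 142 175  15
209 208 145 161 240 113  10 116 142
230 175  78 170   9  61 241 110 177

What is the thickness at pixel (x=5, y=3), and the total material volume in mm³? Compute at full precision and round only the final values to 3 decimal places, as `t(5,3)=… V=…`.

t(5,3)=3.160 V=147.014

span = t_max - t_min = 3.93 - 0.71 = 3.220
L(5,3) = 61, L_eff = 61/255 = 0.239216
t(5,3) = 3.93 - 3.220·0.239216 = 3.160
Σt over all 4·9 pixels = 514247/6375 ≈ 80.6661961
V = pitch²·Σt = 1.35²·514247/6375 = 147.014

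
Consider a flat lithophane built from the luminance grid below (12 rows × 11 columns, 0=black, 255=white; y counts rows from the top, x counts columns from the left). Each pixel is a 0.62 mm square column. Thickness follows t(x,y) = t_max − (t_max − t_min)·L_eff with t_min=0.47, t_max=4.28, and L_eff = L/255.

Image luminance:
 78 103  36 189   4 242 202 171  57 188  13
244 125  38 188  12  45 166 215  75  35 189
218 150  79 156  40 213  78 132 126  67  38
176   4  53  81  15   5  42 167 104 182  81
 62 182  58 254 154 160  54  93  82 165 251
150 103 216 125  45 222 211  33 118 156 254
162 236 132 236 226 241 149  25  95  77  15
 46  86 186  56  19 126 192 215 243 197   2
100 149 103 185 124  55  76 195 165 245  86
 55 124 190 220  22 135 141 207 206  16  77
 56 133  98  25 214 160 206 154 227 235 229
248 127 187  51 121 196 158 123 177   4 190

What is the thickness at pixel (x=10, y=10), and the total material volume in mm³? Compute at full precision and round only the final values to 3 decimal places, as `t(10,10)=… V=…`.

span = t_max - t_min = 4.28 - 0.47 = 3.810
L(10,10) = 229, L_eff = 229/255 = 0.898039
t(10,10) = 4.28 - 3.810·0.898039 = 0.858
Σt over all 12·11 pixels = 2627031/8500 ≈ 309.0624706
V = pitch²·Σt = 0.62²·2627031/8500 = 118.804

t(10,10)=0.858 V=118.804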